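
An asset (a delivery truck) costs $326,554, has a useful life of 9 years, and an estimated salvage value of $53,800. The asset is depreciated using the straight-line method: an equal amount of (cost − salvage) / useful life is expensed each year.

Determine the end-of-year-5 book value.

Depreciable base = $326,554 − $53,800 = $272,754.
Annual expense = $272,754 / 9 = $30,306.
End of year 1: book value $296,248.
End of year 2: book value $265,942.
End of year 3: book value $235,636.
End of year 4: book value $205,330.
End of year 5: book value $175,024.

$175,024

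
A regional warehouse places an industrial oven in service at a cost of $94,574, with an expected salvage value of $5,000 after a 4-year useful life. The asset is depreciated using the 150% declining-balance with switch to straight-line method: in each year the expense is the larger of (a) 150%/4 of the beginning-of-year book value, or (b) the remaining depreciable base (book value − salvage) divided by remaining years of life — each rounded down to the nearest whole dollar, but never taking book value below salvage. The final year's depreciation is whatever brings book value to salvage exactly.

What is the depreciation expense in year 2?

$22,165

Depreciable base = $94,574 − $5,000 = $89,574.
Year 1: DB = ⌊$94,574 × 150%/4⌋ = $35,465; SL = ⌊$89,574/4⌋ = $22,393 → take DB $35,465. Book value $59,109.
Year 2: DB = ⌊$59,109 × 150%/4⌋ = $22,165; SL = ⌊$54,109/3⌋ = $18,036 → take DB $22,165. Book value $36,944.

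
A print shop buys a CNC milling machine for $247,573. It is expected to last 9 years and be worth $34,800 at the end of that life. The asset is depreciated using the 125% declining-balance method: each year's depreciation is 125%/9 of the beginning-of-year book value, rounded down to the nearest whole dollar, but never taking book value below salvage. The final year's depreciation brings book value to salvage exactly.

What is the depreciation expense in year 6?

$16,280

Depreciable base = $247,573 − $34,800 = $212,773.
Year 1: ⌊$247,573 × 125%/9⌋ = $34,385. Book value $213,188.
Year 2: ⌊$213,188 × 125%/9⌋ = $29,609. Book value $183,579.
Year 3: ⌊$183,579 × 125%/9⌋ = $25,497. Book value $158,082.
Year 4: ⌊$158,082 × 125%/9⌋ = $21,955. Book value $136,127.
Year 5: ⌊$136,127 × 125%/9⌋ = $18,906. Book value $117,221.
Year 6: ⌊$117,221 × 125%/9⌋ = $16,280. Book value $100,941.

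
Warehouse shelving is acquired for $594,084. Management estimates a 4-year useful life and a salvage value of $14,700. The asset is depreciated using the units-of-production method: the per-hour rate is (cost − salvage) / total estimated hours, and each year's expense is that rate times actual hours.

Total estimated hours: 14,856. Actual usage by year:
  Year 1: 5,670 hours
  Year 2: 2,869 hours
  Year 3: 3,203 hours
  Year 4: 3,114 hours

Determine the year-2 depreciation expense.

Depreciable base = $594,084 − $14,700 = $579,384.
Rate = $579,384 / 14,856 hours = $39 per hour.
Year 1: 5,670 × $39 = $221,130. Book value $372,954.
Year 2: 2,869 × $39 = $111,891. Book value $261,063.

$111,891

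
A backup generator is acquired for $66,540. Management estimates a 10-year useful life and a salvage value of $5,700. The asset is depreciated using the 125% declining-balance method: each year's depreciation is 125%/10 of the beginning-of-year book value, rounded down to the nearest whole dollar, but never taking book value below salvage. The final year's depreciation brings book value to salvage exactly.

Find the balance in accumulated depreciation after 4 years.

Depreciable base = $66,540 − $5,700 = $60,840.
Year 1: ⌊$66,540 × 125%/10⌋ = $8,317. Book value $58,223.
Year 2: ⌊$58,223 × 125%/10⌋ = $7,277. Book value $50,946.
Year 3: ⌊$50,946 × 125%/10⌋ = $6,368. Book value $44,578.
Year 4: ⌊$44,578 × 125%/10⌋ = $5,572. Book value $39,006.
Accumulated through year 4 = $66,540 − $39,006 = $27,534.

$27,534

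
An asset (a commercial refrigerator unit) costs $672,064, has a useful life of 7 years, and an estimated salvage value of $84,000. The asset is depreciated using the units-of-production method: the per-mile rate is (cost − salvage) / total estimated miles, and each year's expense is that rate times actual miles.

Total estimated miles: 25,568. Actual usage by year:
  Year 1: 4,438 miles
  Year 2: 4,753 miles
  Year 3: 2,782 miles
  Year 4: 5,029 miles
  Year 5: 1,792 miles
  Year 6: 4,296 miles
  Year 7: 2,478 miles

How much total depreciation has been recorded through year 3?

$275,379

Depreciable base = $672,064 − $84,000 = $588,064.
Rate = $588,064 / 25,568 miles = $23 per mile.
Year 1: 4,438 × $23 = $102,074. Book value $569,990.
Year 2: 4,753 × $23 = $109,319. Book value $460,671.
Year 3: 2,782 × $23 = $63,986. Book value $396,685.
Accumulated through year 3 = $672,064 − $396,685 = $275,379.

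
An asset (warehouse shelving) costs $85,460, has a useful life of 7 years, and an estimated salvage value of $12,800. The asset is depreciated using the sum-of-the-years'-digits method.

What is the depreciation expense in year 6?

Depreciable base = $85,460 − $12,800 = $72,660.
Sum of the years' digits = 7+6+5+4+3+2+1 = 28.
Year 1: $72,660 × 7/28 = $18,165. Book value $67,295.
Year 2: $72,660 × 6/28 = $15,570. Book value $51,725.
Year 3: $72,660 × 5/28 = $12,975. Book value $38,750.
Year 4: $72,660 × 4/28 = $10,380. Book value $28,370.
Year 5: $72,660 × 3/28 = $7,785. Book value $20,585.
Year 6: $72,660 × 2/28 = $5,190. Book value $15,395.

$5,190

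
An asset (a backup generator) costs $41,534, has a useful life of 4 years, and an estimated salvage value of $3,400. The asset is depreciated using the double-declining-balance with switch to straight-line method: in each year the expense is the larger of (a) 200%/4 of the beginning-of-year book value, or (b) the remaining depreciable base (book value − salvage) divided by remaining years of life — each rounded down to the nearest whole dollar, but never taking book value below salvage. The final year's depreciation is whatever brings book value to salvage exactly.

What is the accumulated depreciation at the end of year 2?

Depreciable base = $41,534 − $3,400 = $38,134.
Year 1: DB = ⌊$41,534 × 200%/4⌋ = $20,767; SL = ⌊$38,134/4⌋ = $9,533 → take DB $20,767. Book value $20,767.
Year 2: DB = ⌊$20,767 × 200%/4⌋ = $10,383; SL = ⌊$17,367/3⌋ = $5,789 → take DB $10,383. Book value $10,384.
Accumulated through year 2 = $41,534 − $10,384 = $31,150.

$31,150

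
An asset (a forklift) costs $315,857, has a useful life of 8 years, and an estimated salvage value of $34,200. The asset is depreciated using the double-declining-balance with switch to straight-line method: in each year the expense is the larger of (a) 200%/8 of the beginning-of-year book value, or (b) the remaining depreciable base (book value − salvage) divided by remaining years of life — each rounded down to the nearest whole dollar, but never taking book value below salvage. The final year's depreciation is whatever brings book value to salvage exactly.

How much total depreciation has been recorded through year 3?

Depreciable base = $315,857 − $34,200 = $281,657.
Year 1: DB = ⌊$315,857 × 200%/8⌋ = $78,964; SL = ⌊$281,657/8⌋ = $35,207 → take DB $78,964. Book value $236,893.
Year 2: DB = ⌊$236,893 × 200%/8⌋ = $59,223; SL = ⌊$202,693/7⌋ = $28,956 → take DB $59,223. Book value $177,670.
Year 3: DB = ⌊$177,670 × 200%/8⌋ = $44,417; SL = ⌊$143,470/6⌋ = $23,911 → take DB $44,417. Book value $133,253.
Accumulated through year 3 = $315,857 − $133,253 = $182,604.

$182,604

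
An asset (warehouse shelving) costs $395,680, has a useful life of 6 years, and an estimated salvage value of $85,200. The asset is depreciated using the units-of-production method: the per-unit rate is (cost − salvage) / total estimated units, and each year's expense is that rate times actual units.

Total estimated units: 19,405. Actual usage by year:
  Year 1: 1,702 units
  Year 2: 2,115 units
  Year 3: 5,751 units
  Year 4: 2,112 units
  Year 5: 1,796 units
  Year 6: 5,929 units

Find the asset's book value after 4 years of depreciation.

$208,800

Depreciable base = $395,680 − $85,200 = $310,480.
Rate = $310,480 / 19,405 units = $16 per unit.
Year 1: 1,702 × $16 = $27,232. Book value $368,448.
Year 2: 2,115 × $16 = $33,840. Book value $334,608.
Year 3: 5,751 × $16 = $92,016. Book value $242,592.
Year 4: 2,112 × $16 = $33,792. Book value $208,800.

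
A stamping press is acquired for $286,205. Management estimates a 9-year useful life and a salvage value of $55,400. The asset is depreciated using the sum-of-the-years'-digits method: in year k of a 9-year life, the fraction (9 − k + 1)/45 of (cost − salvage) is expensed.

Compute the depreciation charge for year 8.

$10,258

Depreciable base = $286,205 − $55,400 = $230,805.
Sum of the years' digits = 9+8+7+6+5+4+3+2+1 = 45.
Year 1: $230,805 × 9/45 = $46,161. Book value $240,044.
Year 2: $230,805 × 8/45 = $41,032. Book value $199,012.
Year 3: $230,805 × 7/45 = $35,903. Book value $163,109.
Year 4: $230,805 × 6/45 = $30,774. Book value $132,335.
Year 5: $230,805 × 5/45 = $25,645. Book value $106,690.
Year 6: $230,805 × 4/45 = $20,516. Book value $86,174.
Year 7: $230,805 × 3/45 = $15,387. Book value $70,787.
Year 8: $230,805 × 2/45 = $10,258. Book value $60,529.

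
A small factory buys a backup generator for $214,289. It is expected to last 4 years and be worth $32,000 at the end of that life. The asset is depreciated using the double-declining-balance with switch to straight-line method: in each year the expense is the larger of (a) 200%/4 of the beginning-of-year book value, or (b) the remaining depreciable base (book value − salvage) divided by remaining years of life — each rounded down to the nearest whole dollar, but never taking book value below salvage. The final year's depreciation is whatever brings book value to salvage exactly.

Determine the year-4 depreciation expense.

$0

Depreciable base = $214,289 − $32,000 = $182,289.
Year 1: DB = ⌊$214,289 × 200%/4⌋ = $107,144; SL = ⌊$182,289/4⌋ = $45,572 → take DB $107,144. Book value $107,145.
Year 2: DB = ⌊$107,145 × 200%/4⌋ = $53,572; SL = ⌊$75,145/3⌋ = $25,048 → take DB $53,572. Book value $53,573.
Year 3: DB = ⌊$53,573 × 200%/4⌋ = $26,786; SL = ⌊$21,573/2⌋ = $10,786 → take DB $26,786, capped at $21,573. Book value $32,000.
Year 4 (final): $32,000 − $32,000 = $0. Book value $32,000.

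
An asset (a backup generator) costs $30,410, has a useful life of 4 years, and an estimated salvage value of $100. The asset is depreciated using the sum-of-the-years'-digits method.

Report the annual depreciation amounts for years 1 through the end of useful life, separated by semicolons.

Depreciable base = $30,410 − $100 = $30,310.
Sum of the years' digits = 4+3+2+1 = 10.
Year 1: $30,310 × 4/10 = $12,124. Book value $18,286.
Year 2: $30,310 × 3/10 = $9,093. Book value $9,193.
Year 3: $30,310 × 2/10 = $6,062. Book value $3,131.
Year 4: $30,310 × 1/10 = $3,031. Book value $100.

$12,124; $9,093; $6,062; $3,031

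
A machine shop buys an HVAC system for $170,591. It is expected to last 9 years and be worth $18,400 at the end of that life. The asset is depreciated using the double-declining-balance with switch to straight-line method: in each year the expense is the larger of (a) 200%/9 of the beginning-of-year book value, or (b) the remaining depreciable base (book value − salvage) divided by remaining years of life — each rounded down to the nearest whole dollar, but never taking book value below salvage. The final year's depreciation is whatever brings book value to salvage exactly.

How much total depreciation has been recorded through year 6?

$132,824

Depreciable base = $170,591 − $18,400 = $152,191.
Year 1: DB = ⌊$170,591 × 200%/9⌋ = $37,909; SL = ⌊$152,191/9⌋ = $16,910 → take DB $37,909. Book value $132,682.
Year 2: DB = ⌊$132,682 × 200%/9⌋ = $29,484; SL = ⌊$114,282/8⌋ = $14,285 → take DB $29,484. Book value $103,198.
Year 3: DB = ⌊$103,198 × 200%/9⌋ = $22,932; SL = ⌊$84,798/7⌋ = $12,114 → take DB $22,932. Book value $80,266.
Year 4: DB = ⌊$80,266 × 200%/9⌋ = $17,836; SL = ⌊$61,866/6⌋ = $10,311 → take DB $17,836. Book value $62,430.
Year 5: DB = ⌊$62,430 × 200%/9⌋ = $13,873; SL = ⌊$44,030/5⌋ = $8,806 → take DB $13,873. Book value $48,557.
Year 6: DB = ⌊$48,557 × 200%/9⌋ = $10,790; SL = ⌊$30,157/4⌋ = $7,539 → take DB $10,790. Book value $37,767.
Accumulated through year 6 = $170,591 − $37,767 = $132,824.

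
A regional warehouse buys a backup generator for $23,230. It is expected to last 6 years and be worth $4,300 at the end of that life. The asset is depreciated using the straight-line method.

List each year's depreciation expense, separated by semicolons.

$3,155; $3,155; $3,155; $3,155; $3,155; $3,155

Depreciable base = $23,230 − $4,300 = $18,930.
Annual expense = $18,930 / 6 = $3,155.
End of year 1: book value $20,075.
End of year 2: book value $16,920.
End of year 3: book value $13,765.
End of year 4: book value $10,610.
End of year 5: book value $7,455.
End of year 6: book value $4,300.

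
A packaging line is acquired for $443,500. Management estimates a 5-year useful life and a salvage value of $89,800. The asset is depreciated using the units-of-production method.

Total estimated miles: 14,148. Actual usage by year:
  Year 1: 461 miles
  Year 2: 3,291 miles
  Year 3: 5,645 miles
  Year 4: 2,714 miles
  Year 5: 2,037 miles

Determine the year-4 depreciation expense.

Depreciable base = $443,500 − $89,800 = $353,700.
Rate = $353,700 / 14,148 miles = $25 per mile.
Year 1: 461 × $25 = $11,525. Book value $431,975.
Year 2: 3,291 × $25 = $82,275. Book value $349,700.
Year 3: 5,645 × $25 = $141,125. Book value $208,575.
Year 4: 2,714 × $25 = $67,850. Book value $140,725.

$67,850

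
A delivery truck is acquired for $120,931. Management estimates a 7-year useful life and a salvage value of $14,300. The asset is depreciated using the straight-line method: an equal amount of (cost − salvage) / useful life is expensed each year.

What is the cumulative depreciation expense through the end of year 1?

$15,233

Depreciable base = $120,931 − $14,300 = $106,631.
Annual expense = $106,631 / 7 = $15,233.
End of year 1: book value $105,698.
Accumulated through year 1 = $120,931 − $105,698 = $15,233.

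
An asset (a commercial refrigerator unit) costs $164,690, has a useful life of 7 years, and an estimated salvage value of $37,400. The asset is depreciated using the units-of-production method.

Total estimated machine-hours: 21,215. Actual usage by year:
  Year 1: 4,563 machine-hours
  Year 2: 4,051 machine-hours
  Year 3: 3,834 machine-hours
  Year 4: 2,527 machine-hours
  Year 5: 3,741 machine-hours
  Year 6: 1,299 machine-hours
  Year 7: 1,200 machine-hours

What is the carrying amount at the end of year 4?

$74,840

Depreciable base = $164,690 − $37,400 = $127,290.
Rate = $127,290 / 21,215 machine-hours = $6 per machine-hour.
Year 1: 4,563 × $6 = $27,378. Book value $137,312.
Year 2: 4,051 × $6 = $24,306. Book value $113,006.
Year 3: 3,834 × $6 = $23,004. Book value $90,002.
Year 4: 2,527 × $6 = $15,162. Book value $74,840.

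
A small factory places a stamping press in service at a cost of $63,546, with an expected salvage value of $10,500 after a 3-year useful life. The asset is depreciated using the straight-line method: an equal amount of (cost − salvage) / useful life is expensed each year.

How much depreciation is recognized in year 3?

Depreciable base = $63,546 − $10,500 = $53,046.
Annual expense = $53,046 / 3 = $17,682.

$17,682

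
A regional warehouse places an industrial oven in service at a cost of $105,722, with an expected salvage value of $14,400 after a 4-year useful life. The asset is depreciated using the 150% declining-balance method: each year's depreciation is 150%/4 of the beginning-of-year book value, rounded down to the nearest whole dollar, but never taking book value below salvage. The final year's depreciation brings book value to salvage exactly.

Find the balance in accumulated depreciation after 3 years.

$79,910

Depreciable base = $105,722 − $14,400 = $91,322.
Year 1: ⌊$105,722 × 150%/4⌋ = $39,645. Book value $66,077.
Year 2: ⌊$66,077 × 150%/4⌋ = $24,778. Book value $41,299.
Year 3: ⌊$41,299 × 150%/4⌋ = $15,487. Book value $25,812.
Accumulated through year 3 = $105,722 − $25,812 = $79,910.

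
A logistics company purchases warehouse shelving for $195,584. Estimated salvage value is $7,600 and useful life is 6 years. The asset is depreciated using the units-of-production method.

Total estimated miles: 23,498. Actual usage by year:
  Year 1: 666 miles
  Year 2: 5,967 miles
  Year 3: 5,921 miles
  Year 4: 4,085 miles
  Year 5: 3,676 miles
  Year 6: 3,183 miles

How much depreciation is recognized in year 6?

$25,464

Depreciable base = $195,584 − $7,600 = $187,984.
Rate = $187,984 / 23,498 miles = $8 per mile.
Year 1: 666 × $8 = $5,328. Book value $190,256.
Year 2: 5,967 × $8 = $47,736. Book value $142,520.
Year 3: 5,921 × $8 = $47,368. Book value $95,152.
Year 4: 4,085 × $8 = $32,680. Book value $62,472.
Year 5: 3,676 × $8 = $29,408. Book value $33,064.
Year 6: 3,183 × $8 = $25,464. Book value $7,600.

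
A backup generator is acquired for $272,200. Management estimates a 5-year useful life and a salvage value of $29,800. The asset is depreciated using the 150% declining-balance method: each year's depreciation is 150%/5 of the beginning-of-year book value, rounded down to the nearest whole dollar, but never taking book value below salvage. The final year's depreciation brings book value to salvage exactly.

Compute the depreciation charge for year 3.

Depreciable base = $272,200 − $29,800 = $242,400.
Year 1: ⌊$272,200 × 150%/5⌋ = $81,660. Book value $190,540.
Year 2: ⌊$190,540 × 150%/5⌋ = $57,162. Book value $133,378.
Year 3: ⌊$133,378 × 150%/5⌋ = $40,013. Book value $93,365.

$40,013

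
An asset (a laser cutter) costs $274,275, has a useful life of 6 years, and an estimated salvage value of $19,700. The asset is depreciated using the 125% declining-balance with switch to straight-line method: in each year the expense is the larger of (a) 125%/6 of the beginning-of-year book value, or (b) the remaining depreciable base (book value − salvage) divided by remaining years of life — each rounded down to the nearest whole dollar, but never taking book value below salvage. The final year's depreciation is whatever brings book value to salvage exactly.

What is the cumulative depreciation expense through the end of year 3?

Depreciable base = $274,275 − $19,700 = $254,575.
Year 1: DB = ⌊$274,275 × 125%/6⌋ = $57,140; SL = ⌊$254,575/6⌋ = $42,429 → take DB $57,140. Book value $217,135.
Year 2: DB = ⌊$217,135 × 125%/6⌋ = $45,236; SL = ⌊$197,435/5⌋ = $39,487 → take DB $45,236. Book value $171,899.
Year 3: DB = ⌊$171,899 × 125%/6⌋ = $35,812; SL = ⌊$152,199/4⌋ = $38,049 → take SL $38,049. Book value $133,850.
Accumulated through year 3 = $274,275 − $133,850 = $140,425.

$140,425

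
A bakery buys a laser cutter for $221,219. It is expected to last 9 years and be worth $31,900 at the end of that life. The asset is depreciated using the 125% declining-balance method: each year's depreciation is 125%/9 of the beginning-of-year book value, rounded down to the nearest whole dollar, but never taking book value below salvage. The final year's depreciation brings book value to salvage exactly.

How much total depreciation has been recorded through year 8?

$154,337

Depreciable base = $221,219 − $31,900 = $189,319.
Year 1: ⌊$221,219 × 125%/9⌋ = $30,724. Book value $190,495.
Year 2: ⌊$190,495 × 125%/9⌋ = $26,457. Book value $164,038.
Year 3: ⌊$164,038 × 125%/9⌋ = $22,783. Book value $141,255.
Year 4: ⌊$141,255 × 125%/9⌋ = $19,618. Book value $121,637.
Year 5: ⌊$121,637 × 125%/9⌋ = $16,894. Book value $104,743.
Year 6: ⌊$104,743 × 125%/9⌋ = $14,547. Book value $90,196.
Year 7: ⌊$90,196 × 125%/9⌋ = $12,527. Book value $77,669.
Year 8: ⌊$77,669 × 125%/9⌋ = $10,787. Book value $66,882.
Accumulated through year 8 = $221,219 − $66,882 = $154,337.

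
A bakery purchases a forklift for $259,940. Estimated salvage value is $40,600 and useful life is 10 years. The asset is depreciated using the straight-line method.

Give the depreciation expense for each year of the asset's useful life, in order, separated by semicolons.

Depreciable base = $259,940 − $40,600 = $219,340.
Annual expense = $219,340 / 10 = $21,934.
End of year 1: book value $238,006.
End of year 2: book value $216,072.
End of year 3: book value $194,138.
End of year 4: book value $172,204.
End of year 5: book value $150,270.
End of year 6: book value $128,336.
End of year 7: book value $106,402.
End of year 8: book value $84,468.
End of year 9: book value $62,534.
End of year 10: book value $40,600.

$21,934; $21,934; $21,934; $21,934; $21,934; $21,934; $21,934; $21,934; $21,934; $21,934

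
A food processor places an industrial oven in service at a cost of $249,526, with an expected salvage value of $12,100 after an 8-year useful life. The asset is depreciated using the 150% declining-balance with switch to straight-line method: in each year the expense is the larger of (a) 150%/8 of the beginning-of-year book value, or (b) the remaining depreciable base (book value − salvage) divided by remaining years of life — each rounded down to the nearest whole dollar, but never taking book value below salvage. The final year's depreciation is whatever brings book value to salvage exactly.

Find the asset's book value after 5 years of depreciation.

$84,585

Depreciable base = $249,526 − $12,100 = $237,426.
Year 1: DB = ⌊$249,526 × 150%/8⌋ = $46,786; SL = ⌊$237,426/8⌋ = $29,678 → take DB $46,786. Book value $202,740.
Year 2: DB = ⌊$202,740 × 150%/8⌋ = $38,013; SL = ⌊$190,640/7⌋ = $27,234 → take DB $38,013. Book value $164,727.
Year 3: DB = ⌊$164,727 × 150%/8⌋ = $30,886; SL = ⌊$152,627/6⌋ = $25,437 → take DB $30,886. Book value $133,841.
Year 4: DB = ⌊$133,841 × 150%/8⌋ = $25,095; SL = ⌊$121,741/5⌋ = $24,348 → take DB $25,095. Book value $108,746.
Year 5: DB = ⌊$108,746 × 150%/8⌋ = $20,389; SL = ⌊$96,646/4⌋ = $24,161 → take SL $24,161. Book value $84,585.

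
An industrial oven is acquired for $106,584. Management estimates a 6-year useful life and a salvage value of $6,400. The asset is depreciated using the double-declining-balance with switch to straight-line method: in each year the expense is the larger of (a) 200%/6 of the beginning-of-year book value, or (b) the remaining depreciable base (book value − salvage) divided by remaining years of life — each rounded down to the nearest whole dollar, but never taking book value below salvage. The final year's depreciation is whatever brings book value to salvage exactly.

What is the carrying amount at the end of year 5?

Depreciable base = $106,584 − $6,400 = $100,184.
Year 1: DB = ⌊$106,584 × 200%/6⌋ = $35,528; SL = ⌊$100,184/6⌋ = $16,697 → take DB $35,528. Book value $71,056.
Year 2: DB = ⌊$71,056 × 200%/6⌋ = $23,685; SL = ⌊$64,656/5⌋ = $12,931 → take DB $23,685. Book value $47,371.
Year 3: DB = ⌊$47,371 × 200%/6⌋ = $15,790; SL = ⌊$40,971/4⌋ = $10,242 → take DB $15,790. Book value $31,581.
Year 4: DB = ⌊$31,581 × 200%/6⌋ = $10,527; SL = ⌊$25,181/3⌋ = $8,393 → take DB $10,527. Book value $21,054.
Year 5: DB = ⌊$21,054 × 200%/6⌋ = $7,018; SL = ⌊$14,654/2⌋ = $7,327 → take SL $7,327. Book value $13,727.

$13,727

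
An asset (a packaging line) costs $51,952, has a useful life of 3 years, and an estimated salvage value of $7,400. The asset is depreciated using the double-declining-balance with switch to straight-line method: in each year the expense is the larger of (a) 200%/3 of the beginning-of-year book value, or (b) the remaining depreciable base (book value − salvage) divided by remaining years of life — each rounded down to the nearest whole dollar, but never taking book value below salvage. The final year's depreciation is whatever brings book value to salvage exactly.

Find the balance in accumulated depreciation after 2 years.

$44,552

Depreciable base = $51,952 − $7,400 = $44,552.
Year 1: DB = ⌊$51,952 × 200%/3⌋ = $34,634; SL = ⌊$44,552/3⌋ = $14,850 → take DB $34,634. Book value $17,318.
Year 2: DB = ⌊$17,318 × 200%/3⌋ = $11,545; SL = ⌊$9,918/2⌋ = $4,959 → take DB $11,545, capped at $9,918. Book value $7,400.
Accumulated through year 2 = $51,952 − $7,400 = $44,552.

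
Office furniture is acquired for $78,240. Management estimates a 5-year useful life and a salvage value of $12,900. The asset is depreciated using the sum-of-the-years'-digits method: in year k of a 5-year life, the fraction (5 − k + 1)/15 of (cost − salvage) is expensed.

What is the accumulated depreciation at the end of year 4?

$60,984

Depreciable base = $78,240 − $12,900 = $65,340.
Sum of the years' digits = 5+4+3+2+1 = 15.
Year 1: $65,340 × 5/15 = $21,780. Book value $56,460.
Year 2: $65,340 × 4/15 = $17,424. Book value $39,036.
Year 3: $65,340 × 3/15 = $13,068. Book value $25,968.
Year 4: $65,340 × 2/15 = $8,712. Book value $17,256.
Accumulated through year 4 = $78,240 − $17,256 = $60,984.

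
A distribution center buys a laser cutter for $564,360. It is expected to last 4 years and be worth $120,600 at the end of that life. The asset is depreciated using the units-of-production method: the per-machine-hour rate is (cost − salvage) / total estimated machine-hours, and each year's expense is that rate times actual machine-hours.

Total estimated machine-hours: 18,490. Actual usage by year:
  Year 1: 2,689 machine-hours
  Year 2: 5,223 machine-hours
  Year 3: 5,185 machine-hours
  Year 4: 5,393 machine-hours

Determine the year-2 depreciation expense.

$125,352

Depreciable base = $564,360 − $120,600 = $443,760.
Rate = $443,760 / 18,490 machine-hours = $24 per machine-hour.
Year 1: 2,689 × $24 = $64,536. Book value $499,824.
Year 2: 5,223 × $24 = $125,352. Book value $374,472.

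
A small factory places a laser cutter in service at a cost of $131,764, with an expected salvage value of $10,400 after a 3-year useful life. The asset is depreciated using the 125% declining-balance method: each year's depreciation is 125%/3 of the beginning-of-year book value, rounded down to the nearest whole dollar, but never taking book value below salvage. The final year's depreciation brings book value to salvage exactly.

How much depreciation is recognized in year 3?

$34,437

Depreciable base = $131,764 − $10,400 = $121,364.
Year 1: ⌊$131,764 × 125%/3⌋ = $54,901. Book value $76,863.
Year 2: ⌊$76,863 × 125%/3⌋ = $32,026. Book value $44,837.
Year 3 (final): $44,837 − $10,400 = $34,437. Book value $10,400.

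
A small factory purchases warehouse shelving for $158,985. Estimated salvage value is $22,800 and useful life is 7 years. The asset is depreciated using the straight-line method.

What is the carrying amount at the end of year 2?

Depreciable base = $158,985 − $22,800 = $136,185.
Annual expense = $136,185 / 7 = $19,455.
End of year 1: book value $139,530.
End of year 2: book value $120,075.

$120,075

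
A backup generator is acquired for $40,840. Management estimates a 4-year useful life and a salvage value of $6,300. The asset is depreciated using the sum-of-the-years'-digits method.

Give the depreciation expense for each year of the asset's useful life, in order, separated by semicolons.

$13,816; $10,362; $6,908; $3,454

Depreciable base = $40,840 − $6,300 = $34,540.
Sum of the years' digits = 4+3+2+1 = 10.
Year 1: $34,540 × 4/10 = $13,816. Book value $27,024.
Year 2: $34,540 × 3/10 = $10,362. Book value $16,662.
Year 3: $34,540 × 2/10 = $6,908. Book value $9,754.
Year 4: $34,540 × 1/10 = $3,454. Book value $6,300.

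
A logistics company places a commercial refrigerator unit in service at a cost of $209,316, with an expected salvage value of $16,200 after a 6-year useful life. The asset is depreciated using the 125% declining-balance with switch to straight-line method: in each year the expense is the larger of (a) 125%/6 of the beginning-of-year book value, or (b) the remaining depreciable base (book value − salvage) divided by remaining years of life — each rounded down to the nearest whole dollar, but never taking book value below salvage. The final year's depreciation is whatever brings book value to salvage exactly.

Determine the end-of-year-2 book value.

$131,187

Depreciable base = $209,316 − $16,200 = $193,116.
Year 1: DB = ⌊$209,316 × 125%/6⌋ = $43,607; SL = ⌊$193,116/6⌋ = $32,186 → take DB $43,607. Book value $165,709.
Year 2: DB = ⌊$165,709 × 125%/6⌋ = $34,522; SL = ⌊$149,509/5⌋ = $29,901 → take DB $34,522. Book value $131,187.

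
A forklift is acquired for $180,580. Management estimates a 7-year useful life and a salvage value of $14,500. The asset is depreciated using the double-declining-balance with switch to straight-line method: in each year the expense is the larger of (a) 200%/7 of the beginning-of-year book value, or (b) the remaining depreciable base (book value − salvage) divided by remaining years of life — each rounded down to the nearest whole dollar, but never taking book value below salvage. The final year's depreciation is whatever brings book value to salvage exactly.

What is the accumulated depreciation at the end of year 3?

$114,770

Depreciable base = $180,580 − $14,500 = $166,080.
Year 1: DB = ⌊$180,580 × 200%/7⌋ = $51,594; SL = ⌊$166,080/7⌋ = $23,725 → take DB $51,594. Book value $128,986.
Year 2: DB = ⌊$128,986 × 200%/7⌋ = $36,853; SL = ⌊$114,486/6⌋ = $19,081 → take DB $36,853. Book value $92,133.
Year 3: DB = ⌊$92,133 × 200%/7⌋ = $26,323; SL = ⌊$77,633/5⌋ = $15,526 → take DB $26,323. Book value $65,810.
Accumulated through year 3 = $180,580 − $65,810 = $114,770.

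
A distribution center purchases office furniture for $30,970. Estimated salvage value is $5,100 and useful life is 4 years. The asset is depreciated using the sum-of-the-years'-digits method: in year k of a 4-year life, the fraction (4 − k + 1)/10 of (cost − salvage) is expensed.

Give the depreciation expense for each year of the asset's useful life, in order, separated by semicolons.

$10,348; $7,761; $5,174; $2,587

Depreciable base = $30,970 − $5,100 = $25,870.
Sum of the years' digits = 4+3+2+1 = 10.
Year 1: $25,870 × 4/10 = $10,348. Book value $20,622.
Year 2: $25,870 × 3/10 = $7,761. Book value $12,861.
Year 3: $25,870 × 2/10 = $5,174. Book value $7,687.
Year 4: $25,870 × 1/10 = $2,587. Book value $5,100.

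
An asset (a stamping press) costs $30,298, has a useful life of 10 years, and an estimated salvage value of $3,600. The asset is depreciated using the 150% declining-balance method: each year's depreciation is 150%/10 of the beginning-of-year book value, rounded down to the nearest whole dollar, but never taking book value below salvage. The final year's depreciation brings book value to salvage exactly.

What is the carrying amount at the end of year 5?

$13,445

Depreciable base = $30,298 − $3,600 = $26,698.
Year 1: ⌊$30,298 × 150%/10⌋ = $4,544. Book value $25,754.
Year 2: ⌊$25,754 × 150%/10⌋ = $3,863. Book value $21,891.
Year 3: ⌊$21,891 × 150%/10⌋ = $3,283. Book value $18,608.
Year 4: ⌊$18,608 × 150%/10⌋ = $2,791. Book value $15,817.
Year 5: ⌊$15,817 × 150%/10⌋ = $2,372. Book value $13,445.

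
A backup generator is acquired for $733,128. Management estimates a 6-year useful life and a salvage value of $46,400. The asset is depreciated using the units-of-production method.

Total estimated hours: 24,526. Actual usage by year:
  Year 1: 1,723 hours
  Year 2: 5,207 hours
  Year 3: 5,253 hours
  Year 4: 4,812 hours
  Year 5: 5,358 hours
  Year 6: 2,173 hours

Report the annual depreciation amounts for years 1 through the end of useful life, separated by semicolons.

$48,244; $145,796; $147,084; $134,736; $150,024; $60,844

Depreciable base = $733,128 − $46,400 = $686,728.
Rate = $686,728 / 24,526 hours = $28 per hour.
Year 1: 1,723 × $28 = $48,244. Book value $684,884.
Year 2: 5,207 × $28 = $145,796. Book value $539,088.
Year 3: 5,253 × $28 = $147,084. Book value $392,004.
Year 4: 4,812 × $28 = $134,736. Book value $257,268.
Year 5: 5,358 × $28 = $150,024. Book value $107,244.
Year 6: 2,173 × $28 = $60,844. Book value $46,400.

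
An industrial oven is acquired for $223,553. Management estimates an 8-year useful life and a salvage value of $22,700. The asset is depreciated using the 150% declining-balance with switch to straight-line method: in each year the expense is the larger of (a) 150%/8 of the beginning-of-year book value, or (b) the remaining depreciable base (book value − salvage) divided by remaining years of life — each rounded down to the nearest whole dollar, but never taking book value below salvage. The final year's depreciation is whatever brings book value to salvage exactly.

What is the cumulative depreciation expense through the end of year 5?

Depreciable base = $223,553 − $22,700 = $200,853.
Year 1: DB = ⌊$223,553 × 150%/8⌋ = $41,916; SL = ⌊$200,853/8⌋ = $25,106 → take DB $41,916. Book value $181,637.
Year 2: DB = ⌊$181,637 × 150%/8⌋ = $34,056; SL = ⌊$158,937/7⌋ = $22,705 → take DB $34,056. Book value $147,581.
Year 3: DB = ⌊$147,581 × 150%/8⌋ = $27,671; SL = ⌊$124,881/6⌋ = $20,813 → take DB $27,671. Book value $119,910.
Year 4: DB = ⌊$119,910 × 150%/8⌋ = $22,483; SL = ⌊$97,210/5⌋ = $19,442 → take DB $22,483. Book value $97,427.
Year 5: DB = ⌊$97,427 × 150%/8⌋ = $18,267; SL = ⌊$74,727/4⌋ = $18,681 → take SL $18,681. Book value $78,746.
Accumulated through year 5 = $223,553 − $78,746 = $144,807.

$144,807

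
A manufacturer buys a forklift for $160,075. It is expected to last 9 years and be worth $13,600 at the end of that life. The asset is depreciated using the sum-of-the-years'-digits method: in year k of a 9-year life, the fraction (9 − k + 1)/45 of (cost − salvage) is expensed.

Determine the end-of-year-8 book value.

Depreciable base = $160,075 − $13,600 = $146,475.
Sum of the years' digits = 9+8+7+6+5+4+3+2+1 = 45.
Year 1: $146,475 × 9/45 = $29,295. Book value $130,780.
Year 2: $146,475 × 8/45 = $26,040. Book value $104,740.
Year 3: $146,475 × 7/45 = $22,785. Book value $81,955.
Year 4: $146,475 × 6/45 = $19,530. Book value $62,425.
Year 5: $146,475 × 5/45 = $16,275. Book value $46,150.
Year 6: $146,475 × 4/45 = $13,020. Book value $33,130.
Year 7: $146,475 × 3/45 = $9,765. Book value $23,365.
Year 8: $146,475 × 2/45 = $6,510. Book value $16,855.

$16,855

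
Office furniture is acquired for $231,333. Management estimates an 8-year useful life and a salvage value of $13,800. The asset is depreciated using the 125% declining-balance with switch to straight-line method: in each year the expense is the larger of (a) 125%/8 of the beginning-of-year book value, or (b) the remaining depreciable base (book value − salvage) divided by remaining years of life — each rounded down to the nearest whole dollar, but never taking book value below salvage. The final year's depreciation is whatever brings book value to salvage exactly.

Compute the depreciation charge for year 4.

Depreciable base = $231,333 − $13,800 = $217,533.
Year 1: DB = ⌊$231,333 × 125%/8⌋ = $36,145; SL = ⌊$217,533/8⌋ = $27,191 → take DB $36,145. Book value $195,188.
Year 2: DB = ⌊$195,188 × 125%/8⌋ = $30,498; SL = ⌊$181,388/7⌋ = $25,912 → take DB $30,498. Book value $164,690.
Year 3: DB = ⌊$164,690 × 125%/8⌋ = $25,732; SL = ⌊$150,890/6⌋ = $25,148 → take DB $25,732. Book value $138,958.
Year 4: DB = ⌊$138,958 × 125%/8⌋ = $21,712; SL = ⌊$125,158/5⌋ = $25,031 → take SL $25,031. Book value $113,927.

$25,031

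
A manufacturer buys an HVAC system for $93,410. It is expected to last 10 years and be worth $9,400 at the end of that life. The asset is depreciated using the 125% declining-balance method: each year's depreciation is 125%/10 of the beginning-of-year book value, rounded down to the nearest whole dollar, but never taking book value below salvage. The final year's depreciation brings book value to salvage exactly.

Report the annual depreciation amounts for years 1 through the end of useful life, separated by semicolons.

Depreciable base = $93,410 − $9,400 = $84,010.
Year 1: ⌊$93,410 × 125%/10⌋ = $11,676. Book value $81,734.
Year 2: ⌊$81,734 × 125%/10⌋ = $10,216. Book value $71,518.
Year 3: ⌊$71,518 × 125%/10⌋ = $8,939. Book value $62,579.
Year 4: ⌊$62,579 × 125%/10⌋ = $7,822. Book value $54,757.
Year 5: ⌊$54,757 × 125%/10⌋ = $6,844. Book value $47,913.
Year 6: ⌊$47,913 × 125%/10⌋ = $5,989. Book value $41,924.
Year 7: ⌊$41,924 × 125%/10⌋ = $5,240. Book value $36,684.
Year 8: ⌊$36,684 × 125%/10⌋ = $4,585. Book value $32,099.
Year 9: ⌊$32,099 × 125%/10⌋ = $4,012. Book value $28,087.
Year 10 (final): $28,087 − $9,400 = $18,687. Book value $9,400.

$11,676; $10,216; $8,939; $7,822; $6,844; $5,989; $5,240; $4,585; $4,012; $18,687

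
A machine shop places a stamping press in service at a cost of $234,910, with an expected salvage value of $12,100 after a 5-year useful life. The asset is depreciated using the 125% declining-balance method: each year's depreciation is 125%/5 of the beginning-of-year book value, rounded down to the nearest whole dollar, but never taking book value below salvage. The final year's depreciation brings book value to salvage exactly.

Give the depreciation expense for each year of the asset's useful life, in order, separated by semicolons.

$58,727; $44,045; $33,034; $24,776; $62,228

Depreciable base = $234,910 − $12,100 = $222,810.
Year 1: ⌊$234,910 × 125%/5⌋ = $58,727. Book value $176,183.
Year 2: ⌊$176,183 × 125%/5⌋ = $44,045. Book value $132,138.
Year 3: ⌊$132,138 × 125%/5⌋ = $33,034. Book value $99,104.
Year 4: ⌊$99,104 × 125%/5⌋ = $24,776. Book value $74,328.
Year 5 (final): $74,328 − $12,100 = $62,228. Book value $12,100.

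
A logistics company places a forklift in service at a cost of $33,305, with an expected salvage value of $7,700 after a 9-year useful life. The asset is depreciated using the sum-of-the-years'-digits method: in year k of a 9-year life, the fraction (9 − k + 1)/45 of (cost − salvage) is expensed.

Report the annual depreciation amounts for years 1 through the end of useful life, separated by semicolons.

$5,121; $4,552; $3,983; $3,414; $2,845; $2,276; $1,707; $1,138; $569

Depreciable base = $33,305 − $7,700 = $25,605.
Sum of the years' digits = 9+8+7+6+5+4+3+2+1 = 45.
Year 1: $25,605 × 9/45 = $5,121. Book value $28,184.
Year 2: $25,605 × 8/45 = $4,552. Book value $23,632.
Year 3: $25,605 × 7/45 = $3,983. Book value $19,649.
Year 4: $25,605 × 6/45 = $3,414. Book value $16,235.
Year 5: $25,605 × 5/45 = $2,845. Book value $13,390.
Year 6: $25,605 × 4/45 = $2,276. Book value $11,114.
Year 7: $25,605 × 3/45 = $1,707. Book value $9,407.
Year 8: $25,605 × 2/45 = $1,138. Book value $8,269.
Year 9: $25,605 × 1/45 = $569. Book value $7,700.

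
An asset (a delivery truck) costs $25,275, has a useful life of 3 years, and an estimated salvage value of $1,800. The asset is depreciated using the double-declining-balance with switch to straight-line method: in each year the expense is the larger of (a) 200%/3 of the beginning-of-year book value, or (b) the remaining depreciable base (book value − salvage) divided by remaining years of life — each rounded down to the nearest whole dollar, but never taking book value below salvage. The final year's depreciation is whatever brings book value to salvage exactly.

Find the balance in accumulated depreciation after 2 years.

$22,466

Depreciable base = $25,275 − $1,800 = $23,475.
Year 1: DB = ⌊$25,275 × 200%/3⌋ = $16,850; SL = ⌊$23,475/3⌋ = $7,825 → take DB $16,850. Book value $8,425.
Year 2: DB = ⌊$8,425 × 200%/3⌋ = $5,616; SL = ⌊$6,625/2⌋ = $3,312 → take DB $5,616. Book value $2,809.
Accumulated through year 2 = $25,275 − $2,809 = $22,466.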